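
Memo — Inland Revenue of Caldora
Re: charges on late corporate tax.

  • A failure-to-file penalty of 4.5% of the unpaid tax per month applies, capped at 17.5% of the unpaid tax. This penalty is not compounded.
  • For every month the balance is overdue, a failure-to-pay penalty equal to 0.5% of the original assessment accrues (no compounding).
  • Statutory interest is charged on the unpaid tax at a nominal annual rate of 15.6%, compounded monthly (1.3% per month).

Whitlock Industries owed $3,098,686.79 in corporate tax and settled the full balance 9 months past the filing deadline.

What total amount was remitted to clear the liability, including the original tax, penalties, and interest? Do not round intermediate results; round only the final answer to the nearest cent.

Failure-to-file: 9 × 4.5% × $3,098,686.79 = $1,254,968.15…, capped at 17.5% × $3,098,686.79 = $542,270.19…
Failure-to-pay penalty = 0.5% × $3,098,686.79 × 9 mo = $139,440.91…
Interest: $3,098,686.79 × ((1 + 0.013)^9 − 1) = $3,098,686.79 × 0.1232722… = $381,981.9187…
Total = $3,098,686.79 + $681,711.0938 + $381,981.9187… = $4,162,379.80

$4,162,379.80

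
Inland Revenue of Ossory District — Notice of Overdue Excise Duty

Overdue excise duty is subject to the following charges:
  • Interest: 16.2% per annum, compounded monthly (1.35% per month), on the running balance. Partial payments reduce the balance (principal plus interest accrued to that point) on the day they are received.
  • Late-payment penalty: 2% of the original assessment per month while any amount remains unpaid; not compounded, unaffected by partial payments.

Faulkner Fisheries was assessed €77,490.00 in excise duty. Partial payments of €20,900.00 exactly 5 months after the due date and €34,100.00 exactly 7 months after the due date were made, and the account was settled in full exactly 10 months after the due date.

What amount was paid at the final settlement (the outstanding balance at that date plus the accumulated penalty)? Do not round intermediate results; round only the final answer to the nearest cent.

€46,258.96

Balance at month 5: €77,490.0000 × (1 + 0.0135)^5 = €82,863.7200…
After €20,900.00 payment: €82,863.7200… − €20,900.00 = €61,963.7200…
Balance at month 7: €61,963.7200… × (1 + 0.0135)^2 = €63,648.0333…
After €34,100.00 payment: €63,648.0333… − €34,100.00 = €29,548.0333…
Balance at month 10: €29,548.0333… × (1 + 0.0135)^3 = €30,760.9567…
Penalty: 10 × 2% × €77,490.00 = €15,498.00
Final settlement = outstanding balance + penalty = €30,760.9567… + €15,498.00 = €46,258.96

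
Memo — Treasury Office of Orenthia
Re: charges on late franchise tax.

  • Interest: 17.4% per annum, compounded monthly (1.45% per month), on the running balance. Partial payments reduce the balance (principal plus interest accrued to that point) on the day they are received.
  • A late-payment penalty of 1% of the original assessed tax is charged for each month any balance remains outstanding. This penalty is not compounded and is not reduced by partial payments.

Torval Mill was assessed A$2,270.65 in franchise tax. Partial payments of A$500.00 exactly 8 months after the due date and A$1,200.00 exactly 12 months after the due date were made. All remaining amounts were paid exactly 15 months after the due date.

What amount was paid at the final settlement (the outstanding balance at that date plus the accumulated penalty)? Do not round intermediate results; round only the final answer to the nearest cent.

Balance at month 8: A$2,270.6500 × (1 + 0.0145)^8 = A$2,547.8075…
After A$500.00 payment: A$2,547.8075… − A$500.00 = A$2,047.8075…
Balance at month 12: A$2,047.8075… × (1 + 0.0145)^4 = A$2,169.1887…
After A$1,200.00 payment: A$2,169.1887… − A$1,200.00 = A$969.1887…
Balance at month 15: A$969.1887… × (1 + 0.0145)^3 = A$1,011.9627…
Penalty: 15 × 1% × A$2,270.65 = A$340.60…
Final settlement = outstanding balance + penalty = A$1,011.9627… + A$340.60… = A$1,352.56

A$1,352.56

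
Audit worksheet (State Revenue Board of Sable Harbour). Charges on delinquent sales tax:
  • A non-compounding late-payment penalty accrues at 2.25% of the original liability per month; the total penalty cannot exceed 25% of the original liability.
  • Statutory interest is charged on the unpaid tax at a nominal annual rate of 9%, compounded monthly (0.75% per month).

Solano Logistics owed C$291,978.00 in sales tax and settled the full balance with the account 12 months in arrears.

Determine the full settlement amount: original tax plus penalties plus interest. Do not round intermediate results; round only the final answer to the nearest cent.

Penalty (uncapped): 12 × 2.25% × C$291,978.00 = C$78,834.06; cap = 25% × C$291,978.00 = C$72,994.50 → penalty = C$72,994.50
Interest: C$291,978.00 × ((1 + 0.0075)^12 − 1) = C$291,978.00 × 0.0938069… = C$27,389.5504…
Total = C$291,978.00 + C$72,994.5000 + C$27,389.5504… = C$392,362.05

C$392,362.05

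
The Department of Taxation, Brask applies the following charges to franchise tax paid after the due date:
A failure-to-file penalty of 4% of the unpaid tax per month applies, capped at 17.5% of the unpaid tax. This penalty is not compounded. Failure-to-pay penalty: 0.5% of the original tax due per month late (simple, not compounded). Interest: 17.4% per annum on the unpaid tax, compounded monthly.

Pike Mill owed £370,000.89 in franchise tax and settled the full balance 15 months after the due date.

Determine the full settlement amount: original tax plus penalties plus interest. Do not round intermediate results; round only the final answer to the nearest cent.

£551,680.83

Failure-to-file: 15 × 4% × £370,000.89 = £222,000.53…, capped at 17.5% × £370,000.89 = £64,750.16…
Failure-to-pay penalty: 15 × 0.5% × £370,000.89 = £27,750.07…
Interest (17.4%/yr ÷ 12 = 1.45%/month): £370,000.89 × ((1 + 0.0145)^15 − 1) = £89,179.7185…
Total = £370,000.89 + £92,500.2225 + £89,179.7185… = £551,680.83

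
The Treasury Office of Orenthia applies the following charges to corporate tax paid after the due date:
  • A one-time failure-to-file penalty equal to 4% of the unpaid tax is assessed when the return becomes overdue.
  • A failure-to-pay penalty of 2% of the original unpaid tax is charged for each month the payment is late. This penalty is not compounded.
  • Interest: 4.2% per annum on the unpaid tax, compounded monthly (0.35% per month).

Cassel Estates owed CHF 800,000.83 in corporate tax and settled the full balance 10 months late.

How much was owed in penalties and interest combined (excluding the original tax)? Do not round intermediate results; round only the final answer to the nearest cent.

CHF 220,445.37

Failure-to-file penalty: 4% × CHF 800,000.83 = CHF 32,000.03…
Failure-to-pay penalty: 10 × 2% × CHF 800,000.83 = CHF 160,000.17…
Interest: CHF 800,000.83 × ((1 + 0.0035)^10 − 1) = CHF 800,000.83 × 0.0355564… = CHF 28,445.1708…
Penalties + interest = CHF 192,000.1992 + CHF 28,445.1708… = CHF 220,445.37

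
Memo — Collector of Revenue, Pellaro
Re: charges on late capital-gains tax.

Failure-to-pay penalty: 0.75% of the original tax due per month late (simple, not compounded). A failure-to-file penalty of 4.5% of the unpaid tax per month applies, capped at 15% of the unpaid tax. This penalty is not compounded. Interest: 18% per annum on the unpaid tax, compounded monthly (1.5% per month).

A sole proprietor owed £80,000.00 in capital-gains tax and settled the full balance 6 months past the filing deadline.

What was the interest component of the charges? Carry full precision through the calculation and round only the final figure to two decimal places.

£7,475.46

Interest: £80,000.00 × ((1 + 0.015)^6 − 1) = £80,000.00 × 0.0934433… = £7,475.4611…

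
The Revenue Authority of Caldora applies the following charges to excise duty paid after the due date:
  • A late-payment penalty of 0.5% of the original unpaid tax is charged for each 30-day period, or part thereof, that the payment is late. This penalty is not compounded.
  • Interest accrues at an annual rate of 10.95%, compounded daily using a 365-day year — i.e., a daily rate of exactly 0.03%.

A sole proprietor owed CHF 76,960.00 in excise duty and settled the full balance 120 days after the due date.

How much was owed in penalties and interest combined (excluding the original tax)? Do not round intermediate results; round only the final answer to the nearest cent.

CHF 4,359.80

Penalty periods: ⌈120/30⌉ = 4; penalty = 4 × 0.5% × CHF 76,960.00 = CHF 1,539.20
Interest: CHF 76,960.00 × ((1 + 0.0003)^120 − 1) = CHF 76,960.00 × 0.03665025… = CHF 2,820.6032…
Penalties + interest = CHF 1,539.2000 + CHF 2,820.6032… = CHF 4,359.80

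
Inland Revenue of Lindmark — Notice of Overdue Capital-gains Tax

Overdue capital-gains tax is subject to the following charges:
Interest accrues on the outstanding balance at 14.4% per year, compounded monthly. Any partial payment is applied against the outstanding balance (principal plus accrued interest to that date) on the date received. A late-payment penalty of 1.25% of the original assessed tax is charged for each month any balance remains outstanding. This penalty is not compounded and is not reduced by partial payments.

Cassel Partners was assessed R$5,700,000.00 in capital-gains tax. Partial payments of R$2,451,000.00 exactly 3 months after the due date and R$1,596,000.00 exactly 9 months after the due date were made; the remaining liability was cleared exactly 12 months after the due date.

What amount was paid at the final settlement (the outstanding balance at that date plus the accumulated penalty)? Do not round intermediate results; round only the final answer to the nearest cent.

R$3,049,274.90

Monthly rate = 14.4% ÷ 12 = 1.2%
Balance at month 3: R$5,700,000.0000 × (1 + 0.012)^3 = R$5,907,672.2496
After R$2,451,000.00 payment: R$5,907,672.2496 − R$2,451,000.00 = R$3,456,672.2496
Balance at month 9: R$3,456,672.2496 × (1 + 0.012)^6 = R$3,713,139.6066…
After R$1,596,000.00 payment: R$3,713,139.6066… − R$1,596,000.00 = R$2,117,139.6066…
Balance at month 12: R$2,117,139.6066… × (1 + 0.012)^3 = R$2,194,274.8951…
Penalty: 12 × 1.25% × R$5,700,000.00 = R$855,000.00
Final settlement = outstanding balance + penalty = R$2,194,274.8951… + R$855,000.00 = R$3,049,274.90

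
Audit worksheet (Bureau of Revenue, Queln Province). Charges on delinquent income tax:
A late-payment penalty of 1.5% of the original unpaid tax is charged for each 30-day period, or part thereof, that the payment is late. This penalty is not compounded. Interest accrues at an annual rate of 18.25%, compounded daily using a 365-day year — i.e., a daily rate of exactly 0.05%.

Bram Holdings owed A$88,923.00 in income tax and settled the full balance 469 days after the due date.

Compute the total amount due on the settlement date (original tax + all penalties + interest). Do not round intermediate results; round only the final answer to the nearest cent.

Penalty periods: ⌈469/30⌉ = 16; penalty = 16 × 1.5% × A$88,923.00 = A$21,341.52
Interest: A$88,923.00 × ((1 + 0.0005)^469 − 1) = A$88,923.00 × 0.26420238… = A$23,493.6683…
Total = A$88,923.00 + A$21,341.5200 + A$23,493.6683… = A$133,758.19

A$133,758.19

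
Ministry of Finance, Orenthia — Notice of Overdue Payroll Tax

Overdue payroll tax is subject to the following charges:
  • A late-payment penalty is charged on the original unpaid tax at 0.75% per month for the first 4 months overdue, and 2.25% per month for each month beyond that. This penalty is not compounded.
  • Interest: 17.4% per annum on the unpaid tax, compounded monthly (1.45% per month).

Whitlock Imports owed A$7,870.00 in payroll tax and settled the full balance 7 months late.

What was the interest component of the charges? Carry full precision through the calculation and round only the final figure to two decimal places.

Interest: A$7,870.00 × ((1 + 0.0145)^7 − 1) = A$7,870.00 × 0.1060235… = A$834.4050…

A$834.41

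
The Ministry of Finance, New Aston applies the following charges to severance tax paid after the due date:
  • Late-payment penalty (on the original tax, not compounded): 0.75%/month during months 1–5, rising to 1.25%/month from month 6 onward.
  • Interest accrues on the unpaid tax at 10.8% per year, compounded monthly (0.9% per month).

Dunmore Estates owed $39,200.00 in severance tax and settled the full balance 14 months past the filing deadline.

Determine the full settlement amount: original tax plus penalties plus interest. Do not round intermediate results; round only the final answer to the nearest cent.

Penalty, months 1–5: 5 × 0.75% × $39,200.00 = $1,470.00
Penalty, months 6–14: 9 × 1.25% × $39,200.00 = $4,410.00
Interest: $39,200.00 × ((1 + 0.009)^14 − 1) = $39,200.00 × 0.1336430… = $5,238.8073…
Total = $39,200.00 + $5,880.0000 + $5,238.8073… = $50,318.81

$50,318.81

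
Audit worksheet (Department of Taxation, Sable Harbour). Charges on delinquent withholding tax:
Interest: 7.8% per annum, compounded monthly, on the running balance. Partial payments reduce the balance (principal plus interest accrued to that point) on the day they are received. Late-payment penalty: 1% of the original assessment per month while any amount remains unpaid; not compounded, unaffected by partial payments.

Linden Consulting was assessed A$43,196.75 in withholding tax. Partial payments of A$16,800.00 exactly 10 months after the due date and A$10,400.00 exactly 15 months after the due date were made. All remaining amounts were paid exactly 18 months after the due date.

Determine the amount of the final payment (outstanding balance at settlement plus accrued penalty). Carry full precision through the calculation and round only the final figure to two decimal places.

Monthly rate = 7.8% ÷ 12 = 0.65%
Balance at month 10: A$43,196.7500 × (1 + 0.0065)^10 = A$46,088.1064…
After A$16,800.00 payment: A$46,088.1064… − A$16,800.00 = A$29,288.1064…
Balance at month 15: A$29,288.1064… × (1 + 0.0065)^5 = A$30,252.4248…
After A$10,400.00 payment: A$30,252.4248… − A$10,400.00 = A$19,852.4248…
Balance at month 18: A$19,852.4248… × (1 + 0.0065)^3 = A$20,242.0688…
Penalty: 18 × 1% × A$43,196.75 = A$7,775.42…
Final settlement = outstanding balance + penalty = A$20,242.0688… + A$7,775.42… = A$28,017.48

A$28,017.48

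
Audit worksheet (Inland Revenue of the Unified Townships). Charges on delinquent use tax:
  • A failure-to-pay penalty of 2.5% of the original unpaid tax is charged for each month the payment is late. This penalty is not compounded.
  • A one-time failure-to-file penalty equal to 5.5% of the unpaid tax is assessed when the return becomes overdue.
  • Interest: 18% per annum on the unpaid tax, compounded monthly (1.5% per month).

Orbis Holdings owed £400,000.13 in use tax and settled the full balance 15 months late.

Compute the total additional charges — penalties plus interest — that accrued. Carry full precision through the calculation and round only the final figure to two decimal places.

£272,092.92

Failure-to-file penalty: 5.5% × £400,000.13 = £22,000.01…
Failure-to-pay penalty: 15 × 2.5% × £400,000.13 = £150,000.05…
Interest: £400,000.13 × ((1 + 0.015)^15 − 1) = £400,000.13 × 0.2502321… = £100,092.8592…
Penalties + interest = £172,000.0559 + £100,092.8592… = £272,092.92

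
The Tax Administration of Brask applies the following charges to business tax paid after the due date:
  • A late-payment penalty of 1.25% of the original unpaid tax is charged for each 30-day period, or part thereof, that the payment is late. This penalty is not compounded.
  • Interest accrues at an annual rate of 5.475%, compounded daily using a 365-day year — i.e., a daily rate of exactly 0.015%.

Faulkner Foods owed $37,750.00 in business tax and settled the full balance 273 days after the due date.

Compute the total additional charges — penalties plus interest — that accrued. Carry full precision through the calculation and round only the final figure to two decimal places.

$6,296.58

Penalty periods: ⌈273/30⌉ = 10; penalty = 10 × 1.25% × $37,750.00 = $4,718.75
Interest: $37,750.00 × ((1 + 0.00015)^273 − 1) = $37,750.00 × 0.04179681… = $1,577.8298…
Penalties + interest = $4,718.7500 + $1,577.8298… = $6,296.58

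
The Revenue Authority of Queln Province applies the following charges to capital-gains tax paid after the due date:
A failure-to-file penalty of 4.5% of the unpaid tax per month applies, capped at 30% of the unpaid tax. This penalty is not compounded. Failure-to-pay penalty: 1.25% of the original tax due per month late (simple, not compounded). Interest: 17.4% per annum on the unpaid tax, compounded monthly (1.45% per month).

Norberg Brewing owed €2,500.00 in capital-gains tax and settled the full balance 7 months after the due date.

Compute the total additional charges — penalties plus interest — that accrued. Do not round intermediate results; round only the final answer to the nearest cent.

€1,233.81

Failure-to-file: 7 × 4.5% × €2,500.00 = €787.50, capped at 30% × €2,500.00 = €750.00
Failure-to-pay penalty = 1.25% × €2,500.00 × 7 mo = €218.75
Interest: €2,500.00 × ((1 + 0.0145)^7 − 1) = €2,500.00 × 0.1060235… = €265.0588…
Penalties + interest = €968.7500 + €265.0588… = €1,233.81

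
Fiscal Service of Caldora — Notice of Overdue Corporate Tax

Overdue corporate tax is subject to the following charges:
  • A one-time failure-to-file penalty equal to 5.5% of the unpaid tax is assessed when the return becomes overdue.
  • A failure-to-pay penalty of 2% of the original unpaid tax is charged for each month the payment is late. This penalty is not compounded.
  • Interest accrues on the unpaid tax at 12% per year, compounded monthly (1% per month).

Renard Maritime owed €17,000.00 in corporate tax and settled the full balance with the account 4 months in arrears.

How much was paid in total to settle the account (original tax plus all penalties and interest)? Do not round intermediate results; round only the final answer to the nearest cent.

€19,985.27

Failure-to-file penalty: 5.5% × €17,000.00 = €935.00
Failure-to-pay penalty = 2% × €17,000.00 × 4 mo = €1,360.00
Interest: €17,000.00 × ((1 + 0.01)^4 − 1) = €17,000.00 × 0.0406040… = €690.2682…
Total = €17,000.00 + €2,295.0000 + €690.2682… = €19,985.27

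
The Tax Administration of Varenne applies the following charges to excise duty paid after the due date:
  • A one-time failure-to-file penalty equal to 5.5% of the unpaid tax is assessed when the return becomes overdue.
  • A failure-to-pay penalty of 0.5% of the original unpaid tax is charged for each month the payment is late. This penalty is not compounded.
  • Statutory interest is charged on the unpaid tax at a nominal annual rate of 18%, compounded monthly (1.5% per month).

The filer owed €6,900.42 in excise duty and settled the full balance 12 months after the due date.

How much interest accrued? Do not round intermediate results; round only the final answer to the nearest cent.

€1,349.85

Interest: €6,900.42 × ((1 + 0.015)^12 − 1) = €6,900.42 × 0.1956182… = €1,349.8475…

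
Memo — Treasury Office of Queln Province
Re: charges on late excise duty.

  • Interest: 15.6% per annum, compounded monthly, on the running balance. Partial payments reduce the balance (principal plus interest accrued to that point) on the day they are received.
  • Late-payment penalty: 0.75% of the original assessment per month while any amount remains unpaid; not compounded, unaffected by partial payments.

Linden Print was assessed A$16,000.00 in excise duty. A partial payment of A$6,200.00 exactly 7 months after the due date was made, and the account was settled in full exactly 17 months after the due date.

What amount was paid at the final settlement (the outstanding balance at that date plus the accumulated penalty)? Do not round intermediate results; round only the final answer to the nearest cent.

A$14,913.95

Monthly rate = 15.6% ÷ 12 = 1.3%
Balance at month 7: A$16,000.0000 × (1 + 0.013)^7 = A$17,514.0304…
After A$6,200.00 payment: A$17,514.0304… − A$6,200.00 = A$11,314.0304…
Balance at month 17: A$11,314.0304… × (1 + 0.013)^10 = A$12,873.9494…
Penalty: 17 × 0.75% × A$16,000.00 = A$2,040.00
Final settlement = outstanding balance + penalty = A$12,873.9494… + A$2,040.00 = A$14,913.95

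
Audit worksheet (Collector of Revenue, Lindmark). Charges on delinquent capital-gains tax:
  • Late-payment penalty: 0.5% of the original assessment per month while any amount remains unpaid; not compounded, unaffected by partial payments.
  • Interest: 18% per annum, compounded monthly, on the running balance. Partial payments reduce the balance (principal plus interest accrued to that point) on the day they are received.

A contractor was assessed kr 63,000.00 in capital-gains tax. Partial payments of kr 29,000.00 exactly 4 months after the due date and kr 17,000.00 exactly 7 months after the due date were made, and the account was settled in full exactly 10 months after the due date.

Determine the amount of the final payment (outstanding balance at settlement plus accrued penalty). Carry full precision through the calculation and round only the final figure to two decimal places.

Monthly rate = 18% ÷ 12 = 1.5%
Balance at month 4: kr 63,000.0000 × (1 + 0.015)^4 = kr 66,865.9037…
After kr 29,000.00 payment: kr 66,865.9037… − kr 29,000.00 = kr 37,865.9037…
Balance at month 7: kr 37,865.9037… × (1 + 0.015)^3 = kr 39,595.5566…
After kr 17,000.00 payment: kr 39,595.5566… − kr 17,000.00 = kr 22,595.5566…
Balance at month 10: kr 22,595.5566… × (1 + 0.015)^3 = kr 23,627.6849…
Penalty: 10 × 0.5% × kr 63,000.00 = kr 3,150.00
Final settlement = outstanding balance + penalty = kr 23,627.6849… + kr 3,150.00 = kr 26,777.68

kr 26,777.68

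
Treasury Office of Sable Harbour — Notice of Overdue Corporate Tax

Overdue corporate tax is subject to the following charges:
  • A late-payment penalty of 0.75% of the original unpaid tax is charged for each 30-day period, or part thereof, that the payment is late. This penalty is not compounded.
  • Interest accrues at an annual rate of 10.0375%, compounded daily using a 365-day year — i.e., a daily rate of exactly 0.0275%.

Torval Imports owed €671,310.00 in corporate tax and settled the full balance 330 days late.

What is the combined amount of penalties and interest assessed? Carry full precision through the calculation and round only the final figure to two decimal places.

Penalty periods: ⌈330/30⌉ = 11; penalty = 11 × 0.75% × €671,310.00 = €55,383.08…
Interest: €671,310.00 × ((1 + 0.000275)^330 − 1) = €671,310.00 × 0.09498156… = €63,762.0719…
Penalties + interest = €55,383.0750 + €63,762.0719… = €119,145.15

€119,145.15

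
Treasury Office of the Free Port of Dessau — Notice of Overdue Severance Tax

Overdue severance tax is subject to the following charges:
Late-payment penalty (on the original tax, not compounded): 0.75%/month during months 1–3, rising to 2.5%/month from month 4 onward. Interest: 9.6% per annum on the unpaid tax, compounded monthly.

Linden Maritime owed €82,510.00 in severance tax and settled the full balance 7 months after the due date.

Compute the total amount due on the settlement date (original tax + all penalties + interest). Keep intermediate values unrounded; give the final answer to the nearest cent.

€97,350.42

Penalty, months 1–3: 3 × 0.75% × €82,510.00 = €1,856.48…
Penalty, months 4–7: 4 × 2.5% × €82,510.00 = €8,251.00
Interest (9.6%/yr ÷ 12 = 0.8%/month): €82,510.00 × ((1 + 0.008)^7 − 1) = €4,732.9439…
Total = €82,510.00 + €10,107.4750 + €4,732.9439… = €97,350.42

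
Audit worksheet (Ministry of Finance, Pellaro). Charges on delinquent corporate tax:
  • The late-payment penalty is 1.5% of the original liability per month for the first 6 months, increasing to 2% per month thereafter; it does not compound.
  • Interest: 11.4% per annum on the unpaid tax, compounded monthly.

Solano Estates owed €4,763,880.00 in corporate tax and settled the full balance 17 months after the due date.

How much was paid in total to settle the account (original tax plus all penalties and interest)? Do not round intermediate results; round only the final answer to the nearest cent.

€7,071,393.37

Penalty, months 1–6: 6 × 1.5% × €4,763,880.00 = €428,749.20
Penalty, months 7–17: 11 × 2% × €4,763,880.00 = €1,048,053.60
Interest (11.4%/yr ÷ 12 = 0.95%/month): €4,763,880.00 × ((1 + 0.0095)^17 − 1) = €830,710.5706…
Total = €4,763,880.00 + €1,476,802.8000 + €830,710.5706… = €7,071,393.37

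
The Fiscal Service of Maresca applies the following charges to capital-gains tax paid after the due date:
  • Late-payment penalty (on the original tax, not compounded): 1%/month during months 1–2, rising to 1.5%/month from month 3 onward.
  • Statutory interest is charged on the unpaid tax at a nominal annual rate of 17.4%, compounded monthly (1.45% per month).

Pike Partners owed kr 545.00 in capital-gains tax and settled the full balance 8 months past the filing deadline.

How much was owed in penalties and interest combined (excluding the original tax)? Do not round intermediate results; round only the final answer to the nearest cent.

kr 126.47

Penalty, months 1–2: 2 × 1% × kr 545.00 = kr 10.90
Penalty, months 3–8: 6 × 1.5% × kr 545.00 = kr 49.05
Interest: kr 545.00 × ((1 + 0.0145)^8 − 1) = kr 545.00 × 0.1220609… = kr 66.5232…
Penalties + interest = kr 59.9500 + kr 66.5232… = kr 126.47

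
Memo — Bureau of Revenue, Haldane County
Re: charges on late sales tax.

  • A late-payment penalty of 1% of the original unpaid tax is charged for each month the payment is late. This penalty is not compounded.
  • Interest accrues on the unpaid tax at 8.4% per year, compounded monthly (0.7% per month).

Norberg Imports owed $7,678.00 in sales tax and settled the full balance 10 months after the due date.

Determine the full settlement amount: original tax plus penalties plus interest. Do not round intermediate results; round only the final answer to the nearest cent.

Late-payment penalty = 1% × $7,678.00 × 10 mo = $767.80
Interest: $7,678.00 × ((1 + 0.007)^10 − 1) = $7,678.00 × 0.0722467… = $554.7099…
Total = $7,678.00 + $767.8000 + $554.7099… = $9,000.51

$9,000.51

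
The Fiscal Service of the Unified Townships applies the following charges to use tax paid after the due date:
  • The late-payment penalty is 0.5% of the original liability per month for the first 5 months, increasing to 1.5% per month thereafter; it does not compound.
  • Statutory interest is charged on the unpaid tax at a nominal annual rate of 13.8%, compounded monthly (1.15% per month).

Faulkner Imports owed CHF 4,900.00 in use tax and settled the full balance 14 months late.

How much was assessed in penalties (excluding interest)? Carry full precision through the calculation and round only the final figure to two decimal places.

Penalty, months 1–5: 5 × 0.5% × CHF 4,900.00 = CHF 122.50
Penalty, months 6–14: 9 × 1.5% × CHF 4,900.00 = CHF 661.50
Total penalty = CHF 122.50 + CHF 661.50 = CHF 784.00

CHF 784.00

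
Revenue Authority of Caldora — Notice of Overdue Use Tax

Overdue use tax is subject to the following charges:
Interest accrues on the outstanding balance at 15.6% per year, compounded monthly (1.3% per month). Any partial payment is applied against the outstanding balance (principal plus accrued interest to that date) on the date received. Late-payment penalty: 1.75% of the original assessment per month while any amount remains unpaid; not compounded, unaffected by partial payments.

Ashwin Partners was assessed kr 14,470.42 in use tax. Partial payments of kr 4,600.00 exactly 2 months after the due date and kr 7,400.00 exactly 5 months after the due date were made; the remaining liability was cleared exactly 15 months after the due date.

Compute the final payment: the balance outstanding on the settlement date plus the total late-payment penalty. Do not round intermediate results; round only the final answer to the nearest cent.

kr 7,501.16

Balance at month 2: kr 14,470.4200 × (1 + 0.013)^2 = kr 14,849.0964…
After kr 4,600.00 payment: kr 14,849.0964… − kr 4,600.00 = kr 10,249.0964…
Balance at month 5: kr 10,249.0964… × (1 + 0.013)^3 = kr 10,654.0300…
After kr 7,400.00 payment: kr 10,654.0300… − kr 7,400.00 = kr 3,254.0300…
Balance at month 15: kr 3,254.0300… × (1 + 0.013)^10 = kr 3,702.6785…
Penalty: 15 × 1.75% × kr 14,470.42 = kr 3,798.49…
Final settlement = outstanding balance + penalty = kr 3,702.6785… + kr 3,798.49… = kr 7,501.16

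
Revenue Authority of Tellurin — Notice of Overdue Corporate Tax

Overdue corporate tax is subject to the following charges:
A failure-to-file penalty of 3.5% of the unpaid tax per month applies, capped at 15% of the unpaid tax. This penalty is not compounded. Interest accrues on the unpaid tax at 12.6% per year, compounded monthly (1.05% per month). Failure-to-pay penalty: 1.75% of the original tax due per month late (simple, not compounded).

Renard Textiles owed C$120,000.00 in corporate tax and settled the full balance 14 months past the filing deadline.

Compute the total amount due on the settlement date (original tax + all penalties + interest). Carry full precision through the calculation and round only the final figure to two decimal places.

C$186,295.99

Failure-to-file: 14 × 3.5% × C$120,000.00 = C$58,800.00, capped at 15% × C$120,000.00 = C$18,000.00
Failure-to-pay penalty: 14 × 1.75% × C$120,000.00 = C$29,400.00
Interest: C$120,000.00 × ((1 + 0.0105)^14 − 1) = C$120,000.00 × 0.1574666… = C$18,895.9863…
Total = C$120,000.00 + C$47,400.0000 + C$18,895.9863… = C$186,295.99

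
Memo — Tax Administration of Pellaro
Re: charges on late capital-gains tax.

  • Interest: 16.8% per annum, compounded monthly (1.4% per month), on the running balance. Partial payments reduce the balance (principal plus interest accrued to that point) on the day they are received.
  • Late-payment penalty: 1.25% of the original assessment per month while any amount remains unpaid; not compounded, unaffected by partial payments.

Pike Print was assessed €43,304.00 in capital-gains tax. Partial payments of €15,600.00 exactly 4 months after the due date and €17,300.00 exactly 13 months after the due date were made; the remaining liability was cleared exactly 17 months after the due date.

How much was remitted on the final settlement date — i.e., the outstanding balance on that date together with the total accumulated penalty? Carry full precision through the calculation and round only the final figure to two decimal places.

Balance at month 4: €43,304.0000 × (1 + 0.014)^4 = €45,780.4265…
After €15,600.00 payment: €45,780.4265… − €15,600.00 = €30,180.4265…
Balance at month 13: €30,180.4265… × (1 + 0.014)^9 = €34,203.2179…
After €17,300.00 payment: €34,203.2179… − €17,300.00 = €16,903.2179…
Balance at month 17: €16,903.2179… × (1 + 0.014)^4 = €17,869.8625…
Penalty: 17 × 1.25% × €43,304.00 = €9,202.10
Final settlement = outstanding balance + penalty = €17,869.8625… + €9,202.10 = €27,071.96

€27,071.96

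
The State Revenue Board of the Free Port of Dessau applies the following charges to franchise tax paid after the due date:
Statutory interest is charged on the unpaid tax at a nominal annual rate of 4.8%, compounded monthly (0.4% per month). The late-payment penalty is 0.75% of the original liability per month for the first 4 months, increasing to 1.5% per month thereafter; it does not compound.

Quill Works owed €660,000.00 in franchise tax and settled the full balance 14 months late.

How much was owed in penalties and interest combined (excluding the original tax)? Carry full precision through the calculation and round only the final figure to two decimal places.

€156,736.51

Penalty, months 1–4: 4 × 0.75% × €660,000.00 = €19,800.00
Penalty, months 5–14: 10 × 1.5% × €660,000.00 = €99,000.00
Interest: €660,000.00 × ((1 + 0.004)^14 − 1) = €660,000.00 × 0.0574796… = €37,936.5059…
Penalties + interest = €118,800.0000 + €37,936.5059… = €156,736.51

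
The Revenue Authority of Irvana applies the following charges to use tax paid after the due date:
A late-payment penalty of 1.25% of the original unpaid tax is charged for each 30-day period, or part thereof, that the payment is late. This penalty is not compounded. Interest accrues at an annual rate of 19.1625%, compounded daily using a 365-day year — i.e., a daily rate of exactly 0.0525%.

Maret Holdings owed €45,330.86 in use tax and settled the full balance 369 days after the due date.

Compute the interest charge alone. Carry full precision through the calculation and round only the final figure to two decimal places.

Interest: €45,330.86 × ((1 + 0.000525)^369 − 1) = €45,330.86 × 0.21370075… = €9,687.2389…

€9,687.24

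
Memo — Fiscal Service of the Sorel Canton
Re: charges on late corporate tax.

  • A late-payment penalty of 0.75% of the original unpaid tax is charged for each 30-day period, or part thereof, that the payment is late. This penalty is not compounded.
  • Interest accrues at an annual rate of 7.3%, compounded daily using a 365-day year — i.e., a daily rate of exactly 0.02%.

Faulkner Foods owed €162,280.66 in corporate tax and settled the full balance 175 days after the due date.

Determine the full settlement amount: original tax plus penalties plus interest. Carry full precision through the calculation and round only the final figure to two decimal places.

Penalty periods: ⌈175/30⌉ = 6; penalty = 6 × 0.75% × €162,280.66 = €7,302.63…
Interest: €162,280.66 × ((1 + 0.0002)^175 − 1) = €162,280.66 × 0.03561608… = €5,779.8017…
Total = €162,280.66 + €7,302.6297 + €5,779.8017… = €175,363.09

€175,363.09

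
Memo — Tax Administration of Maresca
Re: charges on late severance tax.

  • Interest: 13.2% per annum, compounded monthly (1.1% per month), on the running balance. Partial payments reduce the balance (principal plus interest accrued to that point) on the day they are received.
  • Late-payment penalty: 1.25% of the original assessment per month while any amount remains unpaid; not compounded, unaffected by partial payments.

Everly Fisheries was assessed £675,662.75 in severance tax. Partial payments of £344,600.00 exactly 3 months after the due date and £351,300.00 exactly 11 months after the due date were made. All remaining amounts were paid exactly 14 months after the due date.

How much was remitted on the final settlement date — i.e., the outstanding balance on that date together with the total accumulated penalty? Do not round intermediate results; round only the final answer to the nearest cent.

£154,044.82

Balance at month 3: £675,662.7500 × (1 + 0.011)^3 = £698,205.7856…
After £344,600.00 payment: £698,205.7856… − £344,600.00 = £353,605.7856…
Balance at month 11: £353,605.7856… × (1 + 0.011)^8 = £385,947.8331…
After £351,300.00 payment: £385,947.8331… − £351,300.00 = £34,647.8331…
Balance at month 14: £34,647.8331… × (1 + 0.011)^3 = £35,803.8349…
Penalty: 14 × 1.25% × £675,662.75 = £118,240.98…
Final settlement = outstanding balance + penalty = £35,803.8349… + £118,240.98… = £154,044.82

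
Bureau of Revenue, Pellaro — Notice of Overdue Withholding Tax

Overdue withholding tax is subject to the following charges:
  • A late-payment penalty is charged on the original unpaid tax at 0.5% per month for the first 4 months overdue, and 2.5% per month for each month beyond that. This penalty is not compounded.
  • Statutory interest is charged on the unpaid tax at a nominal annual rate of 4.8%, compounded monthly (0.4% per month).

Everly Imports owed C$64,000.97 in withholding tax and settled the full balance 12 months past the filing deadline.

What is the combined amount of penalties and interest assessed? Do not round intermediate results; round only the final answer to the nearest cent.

C$17,220.75

Penalty, months 1–4: 4 × 0.5% × C$64,000.97 = C$1,280.02…
Penalty, months 5–12: 8 × 2.5% × C$64,000.97 = C$12,800.19…
Interest: C$64,000.97 × ((1 + 0.004)^12 − 1) = C$64,000.97 × 0.0490702… = C$3,140.5409…
Penalties + interest = C$14,080.2134 + C$3,140.5409… = C$17,220.75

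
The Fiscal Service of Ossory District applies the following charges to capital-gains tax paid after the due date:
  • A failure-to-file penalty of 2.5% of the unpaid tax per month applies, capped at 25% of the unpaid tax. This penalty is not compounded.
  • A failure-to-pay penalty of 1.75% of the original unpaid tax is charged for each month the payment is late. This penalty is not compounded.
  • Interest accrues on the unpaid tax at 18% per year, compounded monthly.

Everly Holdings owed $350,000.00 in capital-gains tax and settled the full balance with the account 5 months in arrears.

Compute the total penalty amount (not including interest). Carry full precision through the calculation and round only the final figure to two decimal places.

Failure-to-file: 5 × 2.5% × $350,000.00 = $43,750.00 (under the 25% cap)
Failure-to-pay penalty: 5 × 1.75% × $350,000.00 = $30,625.00
Total penalty = $43,750.00 + $30,625.00 = $74,375.00

$74,375.00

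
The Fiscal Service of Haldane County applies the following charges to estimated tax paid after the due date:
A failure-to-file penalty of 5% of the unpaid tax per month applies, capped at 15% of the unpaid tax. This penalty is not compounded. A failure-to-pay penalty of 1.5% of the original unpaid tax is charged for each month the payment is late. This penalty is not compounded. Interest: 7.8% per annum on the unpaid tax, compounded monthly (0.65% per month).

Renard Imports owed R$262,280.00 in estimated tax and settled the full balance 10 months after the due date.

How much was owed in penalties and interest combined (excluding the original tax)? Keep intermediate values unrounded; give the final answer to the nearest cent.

Failure-to-file: 10 × 5% × R$262,280.00 = R$131,140.00, capped at 15% × R$262,280.00 = R$39,342.00
Failure-to-pay penalty = 1.5% × R$262,280.00 × 10 mo = R$39,342.00
Interest: R$262,280.00 × ((1 + 0.0065)^10 − 1) = R$262,280.00 × 0.0669346… = R$17,555.6024…
Penalties + interest = R$78,684.0000 + R$17,555.6024… = R$96,239.60

R$96,239.60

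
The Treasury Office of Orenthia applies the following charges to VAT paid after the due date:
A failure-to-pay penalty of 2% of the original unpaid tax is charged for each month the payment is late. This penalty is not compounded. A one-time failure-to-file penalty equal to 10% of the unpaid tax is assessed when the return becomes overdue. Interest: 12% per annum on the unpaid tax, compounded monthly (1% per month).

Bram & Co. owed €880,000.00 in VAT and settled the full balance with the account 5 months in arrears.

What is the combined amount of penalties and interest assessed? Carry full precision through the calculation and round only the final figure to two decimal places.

Failure-to-file penalty: 10% × €880,000.00 = €88,000.00
Failure-to-pay penalty = 2% × €880,000.00 × 5 mo = €88,000.00
Interest: €880,000.00 × ((1 + 0.01)^5 − 1) = €880,000.00 × 0.0510101… = €44,888.8441…
Penalties + interest = €176,000.0000 + €44,888.8441… = €220,888.84

€220,888.84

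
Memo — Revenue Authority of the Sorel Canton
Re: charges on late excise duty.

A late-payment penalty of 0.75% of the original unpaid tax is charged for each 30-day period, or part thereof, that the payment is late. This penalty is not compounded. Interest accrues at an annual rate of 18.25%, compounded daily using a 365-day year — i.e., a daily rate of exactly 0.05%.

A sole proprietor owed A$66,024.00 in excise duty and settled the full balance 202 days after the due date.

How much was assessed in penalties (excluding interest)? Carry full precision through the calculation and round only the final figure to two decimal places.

Penalty periods: ⌈202/30⌉ = 7; penalty = 7 × 0.75% × A$66,024.00 = A$3,466.26

A$3,466.26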